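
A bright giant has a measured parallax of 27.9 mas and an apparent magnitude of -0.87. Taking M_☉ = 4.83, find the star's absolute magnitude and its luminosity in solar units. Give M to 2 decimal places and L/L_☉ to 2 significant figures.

M ≈ -3.64; L/L_☉ ≈ 2400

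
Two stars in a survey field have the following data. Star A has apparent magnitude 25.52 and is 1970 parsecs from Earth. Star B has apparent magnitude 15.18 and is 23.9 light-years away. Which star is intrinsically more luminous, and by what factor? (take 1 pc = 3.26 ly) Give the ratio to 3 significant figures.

Star A: M = m − 5 log₁₀ d + 5 = 25.52 − 5·3.2945 + 5 = 14.048
Star B: d = 23.9 ly / 3.26 = 7.331 pc
Star B: M = m − 5 log₁₀ d + 5 = 15.18 − 5·0.8652 + 5 = 15.854
ΔM = M_A − M_B = 14.048 − (15.854) = -1.806; smaller M is more luminous → Star A.
L ratio = 10^(0.4 |ΔM|) = 10^0.723 = 5.279

Star A is more luminous, by a factor of 5.28.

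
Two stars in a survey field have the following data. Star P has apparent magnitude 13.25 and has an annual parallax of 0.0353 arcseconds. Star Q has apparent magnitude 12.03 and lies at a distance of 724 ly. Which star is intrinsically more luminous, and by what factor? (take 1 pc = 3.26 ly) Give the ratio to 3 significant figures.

Star P: d = 1/p = 1/0.0353″ = 28.33 pc
Star P: M = m − 5 log₁₀ d + 5 = 13.25 − 5·1.4522 + 5 = 10.989
Star Q: d = 724 ly / 3.26 = 222.1 pc
Star Q: M = m − 5 log₁₀ d + 5 = 12.03 − 5·2.3465 + 5 = 5.297
ΔM = M_P − M_Q = 10.989 − (5.297) = 5.691; smaller M is more luminous → Star Q.
L ratio = 10^(0.4 |ΔM|) = 10^2.277 = 189.1

Star Q is more luminous, by a factor of 189.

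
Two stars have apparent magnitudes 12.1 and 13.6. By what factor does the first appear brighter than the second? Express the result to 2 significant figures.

Magnitude difference = -1.5
Flux ratio = 10^(−0.4 Δm) = 10^(−0.4 × -1.5) = 10^0.600 = 3.981

4.0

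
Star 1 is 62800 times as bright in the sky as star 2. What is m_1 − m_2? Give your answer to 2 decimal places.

m_1 − m_2 ≈ -11.99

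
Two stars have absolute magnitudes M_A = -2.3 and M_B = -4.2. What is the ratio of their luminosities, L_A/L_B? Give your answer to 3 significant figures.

L_A/L_B ≈ 0.174

ΔM = M_A − M_B = 1.9
L_A/L_B = 10^(−0.4 ΔM) = 10^-0.760 = 0.1738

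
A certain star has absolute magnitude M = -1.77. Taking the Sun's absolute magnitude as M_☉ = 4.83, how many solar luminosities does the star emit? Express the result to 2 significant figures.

M − M_☉ = -1.77 − 4.83 = -6.600
L/L_☉ = 10^(−0.4 (M − M_☉)) = 10^2.640 = 436.5

L/L_☉ ≈ 440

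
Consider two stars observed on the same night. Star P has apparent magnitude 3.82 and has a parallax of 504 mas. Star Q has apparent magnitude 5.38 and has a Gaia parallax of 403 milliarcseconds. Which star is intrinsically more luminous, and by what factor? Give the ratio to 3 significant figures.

Star P is more luminous, by a factor of 2.69.

Star P: p = 504 mas = 0.504″ → d = 1/p = 1.984 pc
Star P: M = m − 5 log₁₀ d + 5 = 3.82 − 5·0.2976 + 5 = 7.332
Star Q: p = 403 mas = 0.403″ → d = 1/p = 2.481 pc
Star Q: M = m − 5 log₁₀ d + 5 = 5.38 − 5·0.3947 + 5 = 8.407
ΔM = M_P − M_Q = 7.332 − (8.407) = -1.074; smaller M is more luminous → Star P.
L ratio = 10^(0.4 |ΔM|) = 10^0.430 = 2.690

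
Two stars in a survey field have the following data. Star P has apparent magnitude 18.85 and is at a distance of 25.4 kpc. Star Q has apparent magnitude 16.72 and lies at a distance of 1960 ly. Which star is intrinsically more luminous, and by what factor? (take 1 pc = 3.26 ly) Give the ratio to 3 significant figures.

Star P is more luminous, by a factor of 251.

Star P: d = 25.4 kpc = 25400 pc
Star P: M = m − 5 log₁₀ d + 5 = 18.85 − 5·4.4048 + 5 = 1.826
Star Q: d = 1960 ly / 3.26 = 601.2 pc
Star Q: M = m − 5 log₁₀ d + 5 = 16.72 − 5·2.7790 + 5 = 7.825
ΔM = M_P − M_Q = 1.826 − (7.825) = -5.999; smaller M is more luminous → Star P.
L ratio = 10^(0.4 |ΔM|) = 10^2.400 = 251.0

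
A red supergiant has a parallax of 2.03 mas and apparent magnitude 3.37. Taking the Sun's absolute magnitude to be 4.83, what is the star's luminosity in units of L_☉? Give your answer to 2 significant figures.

d = 1/p = 1000/2.03 mas = 492.6 pc
M = m − 5 log₁₀ d + 5 = 3.37 − 5·2.6925 + 5 = -5.093
M − M_☉ = -5.093 − 4.83 = -9.923
L/L_☉ = 10^(−0.4 × -9.923) = 9311

L/L_☉ ≈ 9300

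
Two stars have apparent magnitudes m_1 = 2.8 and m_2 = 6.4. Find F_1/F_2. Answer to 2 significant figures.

Δm = 2.8 − (6.4) = -3.6
Flux ratio = 10^(−0.4 Δm) = 10^(−0.4 × -3.6) = 10^1.440 = 27.54

F_1/F_2 ≈ 28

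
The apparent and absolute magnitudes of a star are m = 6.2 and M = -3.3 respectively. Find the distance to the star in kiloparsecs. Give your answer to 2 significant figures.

d ≈ 0.79 kpc

Distance modulus: m − M = 6.2 − (-3.3) = 9.500
m − M = 5 log₁₀ d − 5
log₁₀ d = (m − M)/5 + 1 = 2.9000
d = 10^2.9000 = 794.3 pc
= 0.7943 kpc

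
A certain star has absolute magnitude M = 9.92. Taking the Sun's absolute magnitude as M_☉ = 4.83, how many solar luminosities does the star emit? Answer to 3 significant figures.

M − M_☉ = 9.92 − 4.83 = 5.090
L/L_☉ = 10^(−0.4 (M − M_☉)) = 10^-2.036 = 9.204×10^-3

L/L_☉ ≈ 9.20×10^-3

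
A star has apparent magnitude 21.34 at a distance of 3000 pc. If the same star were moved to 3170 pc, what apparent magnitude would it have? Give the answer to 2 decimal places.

Flux ∝ 1/d², so Δm = 5 log₁₀(d₂/d₁) = 5 log₁₀(3170/3000) = 0.120
m₂ = m₁ + Δm = 21.34 + (0.120) = 21.460

m ≈ 21.46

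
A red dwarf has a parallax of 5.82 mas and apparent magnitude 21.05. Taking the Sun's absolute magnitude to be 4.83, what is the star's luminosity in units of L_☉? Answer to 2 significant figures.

d = 1/p = 1000/5.82 mas = 171.8 pc
M = m − 5 log₁₀ d + 5 = 21.05 − 5·2.2351 + 5 = 14.875
M − M_☉ = 14.875 − 4.83 = 10.045
L/L_☉ = 10^(−0.4 × 10.045) = 9.597×10^-5

L/L_☉ ≈ 9.6×10^-5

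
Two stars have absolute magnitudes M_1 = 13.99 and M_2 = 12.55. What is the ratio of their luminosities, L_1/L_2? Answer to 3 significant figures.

ΔM = M_1 − M_2 = 1.44
L_1/L_2 = 10^(−0.4 ΔM) = 10^-0.576 = 0.2655

L_1/L_2 ≈ 0.265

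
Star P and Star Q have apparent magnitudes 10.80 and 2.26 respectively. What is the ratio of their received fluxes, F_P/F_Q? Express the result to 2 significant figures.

Magnitude difference = 8.54
Flux ratio = 10^(−0.4 Δm) = 10^(−0.4 × 8.54) = 10^-3.416 = 3.837×10^-4

F_P/F_Q ≈ 3.8×10^-4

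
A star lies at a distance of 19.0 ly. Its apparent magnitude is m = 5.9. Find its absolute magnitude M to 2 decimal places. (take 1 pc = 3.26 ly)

d = 19.0 ly / 3.26 = 5.828 pc
5 log₁₀(d/10 pc) = 5 log₁₀(5.828) − 5 = -1.172
M = m − 5 log₁₀(d/10) = 5.9 + 1.172 = 7.072

M ≈ 7.07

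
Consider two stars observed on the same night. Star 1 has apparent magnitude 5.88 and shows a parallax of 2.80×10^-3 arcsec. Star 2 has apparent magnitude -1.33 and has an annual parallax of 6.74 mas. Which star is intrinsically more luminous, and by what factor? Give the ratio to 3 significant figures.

Star 2 is more luminous, by a factor of 132.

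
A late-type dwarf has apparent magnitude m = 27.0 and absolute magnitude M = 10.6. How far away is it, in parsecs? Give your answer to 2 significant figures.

d ≈ 19000 pc

μ = m − M = 16.400
m − M = 5 log₁₀ d − 5
log₁₀ d = (m − M)/5 + 1 = 4.2800
d = 10^4.2800 = 19050 pc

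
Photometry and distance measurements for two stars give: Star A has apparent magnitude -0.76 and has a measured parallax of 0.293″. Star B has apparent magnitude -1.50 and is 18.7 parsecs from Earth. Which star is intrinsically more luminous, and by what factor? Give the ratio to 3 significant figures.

Star A: d = 1/p = 1/0.293″ = 3.413 pc
Star A: M = m − 5 log₁₀ d + 5 = -0.76 − 5·0.5331 + 5 = 1.574
Star B: M = m − 5 log₁₀ d + 5 = -1.50 − 5·1.2718 + 5 = -2.859
ΔM = M_A − M_B = 1.574 − (-2.859) = 4.434; smaller M is more luminous → Star B.
L ratio = 10^(0.4 |ΔM|) = 10^1.773 = 59.35

Star B is more luminous, by a factor of 59.3.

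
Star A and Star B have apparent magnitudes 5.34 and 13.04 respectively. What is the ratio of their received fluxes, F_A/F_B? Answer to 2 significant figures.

F_A/F_B ≈ 1200

Δm = 5.34 − (13.04) = -7.70
Flux ratio = 10^(−0.4 Δm) = 10^(−0.4 × -7.70) = 10^3.080 = 1202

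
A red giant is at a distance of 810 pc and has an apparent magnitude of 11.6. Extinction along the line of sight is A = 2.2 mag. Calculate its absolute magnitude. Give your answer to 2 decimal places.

M ≈ -0.14

5 log₁₀(d/10 pc) = 5 log₁₀(810.0) − 5 = 9.542
M = m − 5 log₁₀(d/10) − A = 11.6 − 9.542 − 2.2 = -0.142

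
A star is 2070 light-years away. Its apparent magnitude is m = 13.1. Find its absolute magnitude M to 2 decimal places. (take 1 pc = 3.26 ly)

M ≈ 4.09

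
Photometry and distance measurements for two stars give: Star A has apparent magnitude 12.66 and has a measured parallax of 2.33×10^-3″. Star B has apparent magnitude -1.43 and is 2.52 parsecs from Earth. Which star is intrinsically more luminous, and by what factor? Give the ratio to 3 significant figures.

Star B is more luminous, by a factor of 14.9.

Star A: d = 1/p = 1/2.33×10^-3″ = 429.2 pc
Star A: M = m − 5 log₁₀ d + 5 = 12.66 − 5·2.6326 + 5 = 4.497
Star B: M = m − 5 log₁₀ d + 5 = -1.43 − 5·0.4014 + 5 = 1.563
ΔM = M_A − M_B = 4.497 − (1.563) = 2.934; smaller M is more luminous → Star B.
L ratio = 10^(0.4 |ΔM|) = 10^1.174 = 14.91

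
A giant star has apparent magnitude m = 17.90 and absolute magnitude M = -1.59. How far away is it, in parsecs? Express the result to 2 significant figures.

d ≈ 79000 pc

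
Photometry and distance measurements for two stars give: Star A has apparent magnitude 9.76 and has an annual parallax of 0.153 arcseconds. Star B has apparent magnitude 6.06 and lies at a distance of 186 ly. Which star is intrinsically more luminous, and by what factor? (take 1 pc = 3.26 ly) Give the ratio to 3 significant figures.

Star A: d = 1/p = 1/0.153″ = 6.536 pc
Star A: M = m − 5 log₁₀ d + 5 = 9.76 − 5·0.8153 + 5 = 10.683
Star B: d = 186 ly / 3.26 = 57.06 pc
Star B: M = m − 5 log₁₀ d + 5 = 6.06 − 5·1.7563 + 5 = 2.279
ΔM = M_A − M_B = 10.683 − (2.279) = 8.405; smaller M is more luminous → Star B.
L ratio = 10^(0.4 |ΔM|) = 10^3.362 = 2301

Star B is more luminous, by a factor of 2300.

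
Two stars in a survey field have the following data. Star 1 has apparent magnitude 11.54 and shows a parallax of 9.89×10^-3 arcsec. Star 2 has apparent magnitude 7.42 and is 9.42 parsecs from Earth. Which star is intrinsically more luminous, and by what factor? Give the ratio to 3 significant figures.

Star 1 is more luminous, by a factor of 2.59.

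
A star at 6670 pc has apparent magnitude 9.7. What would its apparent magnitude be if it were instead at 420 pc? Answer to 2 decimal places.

Flux ∝ 1/d², so Δm = 5 log₁₀(d₂/d₁) = 5 log₁₀(420/6670) = -6.004
m₂ = m₁ + Δm = 9.7 + (-6.004) = 3.696

m ≈ 3.70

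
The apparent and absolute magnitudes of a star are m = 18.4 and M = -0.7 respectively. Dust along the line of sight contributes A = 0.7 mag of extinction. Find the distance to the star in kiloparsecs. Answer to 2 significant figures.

m − M = 5 log₁₀(d/10 pc) + A  ⇒  18.4 − (-0.7) − 0.7 = 5 log₁₀(d/10)
18.400 = 5 log₁₀(d/10)
log₁₀ d = (m − M − A)/5 + 1 = 4.6800
d = 10^4.6800 = 47860 pc
= 47.86 kpc

d ≈ 48 kpc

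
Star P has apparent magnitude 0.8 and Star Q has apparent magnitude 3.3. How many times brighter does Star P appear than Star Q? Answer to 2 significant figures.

10

Magnitude difference = -2.5
Flux ratio = 10^(−0.4 Δm) = 10^(−0.4 × -2.5) = 10^1.000 = 10.00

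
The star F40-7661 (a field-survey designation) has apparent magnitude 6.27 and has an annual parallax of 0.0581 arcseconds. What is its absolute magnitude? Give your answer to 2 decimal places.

M ≈ 5.09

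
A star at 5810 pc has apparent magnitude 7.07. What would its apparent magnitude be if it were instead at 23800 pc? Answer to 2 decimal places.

Flux ∝ 1/d², so Δm = 5 log₁₀(d₂/d₁) = 5 log₁₀(23800/5810) = 3.062
m₂ = m₁ + Δm = 7.07 + (3.062) = 10.132

m ≈ 10.13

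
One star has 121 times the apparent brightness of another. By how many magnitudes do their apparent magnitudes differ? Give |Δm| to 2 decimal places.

|Δm| ≈ 5.21

Pogson: Δm = −2.5 log₁₀(ratio) = −2.5 log₁₀(121) = −2.5 × 2.0828 = -5.207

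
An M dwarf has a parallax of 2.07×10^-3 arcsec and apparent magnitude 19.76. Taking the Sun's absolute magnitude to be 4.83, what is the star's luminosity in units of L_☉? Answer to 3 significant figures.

L/L_☉ ≈ 2.49×10^-3

d = 1/p = 1/2.07×10^-3″ = 483.1 pc
M = m − 5 log₁₀ d + 5 = 19.76 − 5·2.6840 + 5 = 11.340
M − M_☉ = 11.340 − 4.83 = 6.510
L/L_☉ = 10^(−0.4 × 6.510) = 2.489×10^-3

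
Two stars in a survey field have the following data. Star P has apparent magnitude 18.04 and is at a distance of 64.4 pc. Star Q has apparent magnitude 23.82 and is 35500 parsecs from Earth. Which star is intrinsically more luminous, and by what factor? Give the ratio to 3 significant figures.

Star P: M = m − 5 log₁₀ d + 5 = 18.04 − 5·1.8089 + 5 = 13.996
Star Q: M = m − 5 log₁₀ d + 5 = 23.82 − 5·4.5502 + 5 = 6.069
ΔM = M_P − M_Q = 13.996 − (6.069) = 7.927; smaller M is more luminous → Star Q.
L ratio = 10^(0.4 |ΔM|) = 10^3.171 = 1481

Star Q is more luminous, by a factor of 1480.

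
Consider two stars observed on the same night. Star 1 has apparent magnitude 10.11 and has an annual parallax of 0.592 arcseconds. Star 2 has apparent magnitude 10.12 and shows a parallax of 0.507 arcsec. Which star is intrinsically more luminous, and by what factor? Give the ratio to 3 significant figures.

Star 1: d = 1/p = 1/0.592″ = 1.689 pc
Star 1: M = m − 5 log₁₀ d + 5 = 10.11 − 5·0.2277 + 5 = 13.972
Star 2: d = 1/p = 1/0.507″ = 1.972 pc
Star 2: M = m − 5 log₁₀ d + 5 = 10.12 − 5·0.2950 + 5 = 13.645
ΔM = M_1 − M_2 = 13.972 − (13.645) = 0.327; smaller M is more luminous → Star 2.
L ratio = 10^(0.4 |ΔM|) = 10^0.131 = 1.351

Star 2 is more luminous, by a factor of 1.35.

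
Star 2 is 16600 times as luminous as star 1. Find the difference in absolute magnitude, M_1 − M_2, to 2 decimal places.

M_1 − M_2 ≈ 10.55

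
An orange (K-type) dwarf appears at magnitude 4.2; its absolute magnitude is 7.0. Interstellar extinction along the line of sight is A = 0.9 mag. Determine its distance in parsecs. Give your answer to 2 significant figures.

d ≈ 1.8 pc

m − M = 5 log₁₀(d/10 pc) + A  ⇒  4.2 − (7.0) − 0.9 = 5 log₁₀(d/10)
-3.700 = 5 log₁₀(d/10)
log₁₀ d = (m − M − A)/5 + 1 = 0.2600
d = 10^0.2600 = 1.820 pc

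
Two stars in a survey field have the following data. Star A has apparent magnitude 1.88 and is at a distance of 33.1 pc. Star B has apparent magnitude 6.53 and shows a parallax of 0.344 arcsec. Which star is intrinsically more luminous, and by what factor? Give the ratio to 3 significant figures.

Star A is more luminous, by a factor of 9390.

Star A: M = m − 5 log₁₀ d + 5 = 1.88 − 5·1.5198 + 5 = -0.719
Star B: d = 1/p = 1/0.344″ = 2.907 pc
Star B: M = m − 5 log₁₀ d + 5 = 6.53 − 5·0.4634 + 5 = 9.213
ΔM = M_A − M_B = -0.719 − (9.213) = -9.932; smaller M is more luminous → Star A.
L ratio = 10^(0.4 |ΔM|) = 10^3.973 = 9392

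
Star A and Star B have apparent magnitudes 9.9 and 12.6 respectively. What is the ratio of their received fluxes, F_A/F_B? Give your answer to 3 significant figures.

F_A/F_B ≈ 12.0

Δm = 9.9 − (12.6) = -2.7
Flux ratio = 10^(−0.4 Δm) = 10^(−0.4 × -2.7) = 10^1.080 = 12.02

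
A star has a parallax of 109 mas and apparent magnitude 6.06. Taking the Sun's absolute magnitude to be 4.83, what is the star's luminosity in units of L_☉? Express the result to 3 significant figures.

d = 1/p = 1000/109 mas = 9.174 pc
M = m − 5 log₁₀ d + 5 = 6.06 − 5·0.9626 + 5 = 6.247
M − M_☉ = 6.247 − 4.83 = 1.417
L/L_☉ = 10^(−0.4 × 1.417) = 0.2711

L/L_☉ ≈ 0.271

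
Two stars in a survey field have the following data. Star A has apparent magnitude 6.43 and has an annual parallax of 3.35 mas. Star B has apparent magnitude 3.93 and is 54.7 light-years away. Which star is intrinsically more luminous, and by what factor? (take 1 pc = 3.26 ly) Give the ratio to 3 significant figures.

Star A is more luminous, by a factor of 31.6.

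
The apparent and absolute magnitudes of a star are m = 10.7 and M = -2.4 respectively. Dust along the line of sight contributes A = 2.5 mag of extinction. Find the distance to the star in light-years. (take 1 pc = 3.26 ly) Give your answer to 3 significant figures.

d ≈ 4300 ly

m − M = 5 log₁₀(d/10 pc) + A  ⇒  10.7 − (-2.4) − 2.5 = 5 log₁₀(d/10)
10.600 = 5 log₁₀(d/10)
log₁₀ d = (m − M − A)/5 + 1 = 3.1200
d = 10^3.1200 = 1318 pc
= 4298 ly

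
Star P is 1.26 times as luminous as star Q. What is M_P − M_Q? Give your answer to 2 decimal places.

M_P − M_Q ≈ -0.25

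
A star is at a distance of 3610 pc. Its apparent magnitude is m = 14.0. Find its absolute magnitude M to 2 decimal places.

M ≈ 1.21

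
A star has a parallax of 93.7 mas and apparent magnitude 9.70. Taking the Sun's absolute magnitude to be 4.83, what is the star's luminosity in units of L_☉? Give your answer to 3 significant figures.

L/L_☉ ≈ 0.0128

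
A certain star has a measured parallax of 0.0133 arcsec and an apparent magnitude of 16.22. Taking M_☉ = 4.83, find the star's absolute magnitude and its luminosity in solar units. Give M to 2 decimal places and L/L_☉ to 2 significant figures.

d = 1/p = 1/0.0133″ = 75.19 pc
M = m − 5 log₁₀ d + 5 = 16.22 − 5·1.8761 + 5 = 11.839
M − M_☉ = 11.839 − 4.83 = 7.009
L/L_☉ = 10^(−0.4 × 7.009) = 1.571×10^-3

M ≈ 11.84; L/L_☉ ≈ 1.6×10^-3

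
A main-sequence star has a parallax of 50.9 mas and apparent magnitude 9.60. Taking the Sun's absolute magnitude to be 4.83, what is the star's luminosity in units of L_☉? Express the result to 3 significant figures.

d = 1/p = 1000/50.9 mas = 19.65 pc
M = m − 5 log₁₀ d + 5 = 9.60 − 5·1.2933 + 5 = 8.134
M − M_☉ = 8.134 − 4.83 = 3.304
L/L_☉ = 10^(−0.4 × 3.304) = 0.04771

L/L_☉ ≈ 0.0477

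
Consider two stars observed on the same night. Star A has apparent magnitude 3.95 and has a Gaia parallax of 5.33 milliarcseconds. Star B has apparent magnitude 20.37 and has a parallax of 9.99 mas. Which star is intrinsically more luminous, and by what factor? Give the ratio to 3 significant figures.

Star A is more luminous, by a factor of 1.30×10^7.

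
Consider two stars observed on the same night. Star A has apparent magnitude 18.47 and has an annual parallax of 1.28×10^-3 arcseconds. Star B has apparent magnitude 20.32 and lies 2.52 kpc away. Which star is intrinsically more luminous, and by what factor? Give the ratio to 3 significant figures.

Star B is more luminous, by a factor of 1.89.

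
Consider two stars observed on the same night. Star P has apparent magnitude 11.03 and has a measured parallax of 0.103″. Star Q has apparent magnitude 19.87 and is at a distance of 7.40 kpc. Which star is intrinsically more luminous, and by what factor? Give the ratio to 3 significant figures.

Star Q is more luminous, by a factor of 169.

Star P: d = 1/p = 1/0.103″ = 9.709 pc
Star P: M = m − 5 log₁₀ d + 5 = 11.03 − 5·0.9872 + 5 = 11.094
Star Q: d = 7.40 kpc = 7400 pc
Star Q: M = m − 5 log₁₀ d + 5 = 19.87 − 5·3.8692 + 5 = 5.524
ΔM = M_P − M_Q = 11.094 − (5.524) = 5.570; smaller M is more luminous → Star Q.
L ratio = 10^(0.4 |ΔM|) = 10^2.228 = 169.1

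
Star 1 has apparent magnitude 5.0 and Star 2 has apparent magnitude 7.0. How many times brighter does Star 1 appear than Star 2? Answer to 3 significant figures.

6.31

Δm = 5.0 − (7.0) = -2.0
Flux ratio = 10^(−0.4 Δm) = 10^(−0.4 × -2.0) = 10^0.800 = 6.310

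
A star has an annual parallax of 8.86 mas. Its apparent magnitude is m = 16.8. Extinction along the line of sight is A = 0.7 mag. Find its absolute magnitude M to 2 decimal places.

M ≈ 10.84

p = 8.86 mas = 8.86×10^-3″ → d = 1/p = 112.9 pc
5 log₁₀(d/10 pc) = 5 log₁₀(112.9) − 5 = 5.263
M = m − 5 log₁₀(d/10) − A = 16.8 − 5.263 − 0.7 = 10.837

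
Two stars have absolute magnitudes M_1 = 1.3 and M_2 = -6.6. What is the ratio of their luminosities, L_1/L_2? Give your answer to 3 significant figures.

L_1/L_2 ≈ 6.92×10^-4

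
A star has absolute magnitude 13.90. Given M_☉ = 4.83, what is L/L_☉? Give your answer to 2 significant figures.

M − M_☉ = 13.90 − 4.83 = 9.070
L/L_☉ = 10^(−0.4 (M − M_☉)) = 10^-3.628 = 2.355×10^-4

L/L_☉ ≈ 2.4×10^-4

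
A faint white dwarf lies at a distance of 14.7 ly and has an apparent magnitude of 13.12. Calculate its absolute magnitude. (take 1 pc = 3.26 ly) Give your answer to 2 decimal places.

d = 14.7 ly / 3.26 = 4.509 pc
5 log₁₀(d/10 pc) = 5 log₁₀(4.509) − 5 = -1.730
M = m − 5 log₁₀(d/10) = 13.12 + 1.730 = 14.850

M ≈ 14.85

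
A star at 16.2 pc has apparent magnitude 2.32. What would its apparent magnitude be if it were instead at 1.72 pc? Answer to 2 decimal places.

m ≈ -2.55

Flux ∝ 1/d², so Δm = 5 log₁₀(d₂/d₁) = 5 log₁₀(1.72/16.2) = -4.870
m₂ = m₁ + Δm = 2.32 + (-4.870) = -2.550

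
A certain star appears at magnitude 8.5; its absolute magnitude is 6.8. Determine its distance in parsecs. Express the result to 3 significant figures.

μ = m − M = 1.700
m − M = 5 log₁₀ d − 5
log₁₀ d = (m − M)/5 + 1 = 1.3400
d = 10^1.3400 = 21.88 pc

d ≈ 21.9 pc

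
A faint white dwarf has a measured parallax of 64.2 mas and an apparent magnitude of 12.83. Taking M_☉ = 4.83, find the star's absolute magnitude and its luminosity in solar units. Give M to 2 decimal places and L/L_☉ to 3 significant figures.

M ≈ 11.87; L/L_☉ ≈ 1.53×10^-3

d = 1/p = 1000/64.2 mas = 15.58 pc
M = m − 5 log₁₀ d + 5 = 12.83 − 5·1.1925 + 5 = 11.868
M − M_☉ = 11.868 − 4.83 = 7.038
L/L_☉ = 10^(−0.4 × 7.038) = 1.531×10^-3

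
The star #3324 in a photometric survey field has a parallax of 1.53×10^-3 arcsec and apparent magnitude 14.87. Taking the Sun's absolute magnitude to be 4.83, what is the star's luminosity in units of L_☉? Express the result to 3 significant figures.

L/L_☉ ≈ 0.412

d = 1/p = 1/1.53×10^-3″ = 653.6 pc
M = m − 5 log₁₀ d + 5 = 14.87 − 5·2.8153 + 5 = 5.793
M − M_☉ = 5.793 − 4.83 = 0.963
L/L_☉ = 10^(−0.4 × 0.963) = 0.4117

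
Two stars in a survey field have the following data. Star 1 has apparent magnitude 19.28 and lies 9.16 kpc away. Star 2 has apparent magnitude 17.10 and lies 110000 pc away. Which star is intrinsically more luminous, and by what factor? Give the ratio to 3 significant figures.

Star 1: d = 9.16 kpc = 9160 pc
Star 1: M = m − 5 log₁₀ d + 5 = 19.28 − 5·3.9619 + 5 = 4.471
Star 2: M = m − 5 log₁₀ d + 5 = 17.10 − 5·5.0414 + 5 = -3.107
ΔM = M_1 − M_2 = 4.471 − (-3.107) = 7.577; smaller M is more luminous → Star 2.
L ratio = 10^(0.4 |ΔM|) = 10^3.031 = 1074

Star 2 is more luminous, by a factor of 1070.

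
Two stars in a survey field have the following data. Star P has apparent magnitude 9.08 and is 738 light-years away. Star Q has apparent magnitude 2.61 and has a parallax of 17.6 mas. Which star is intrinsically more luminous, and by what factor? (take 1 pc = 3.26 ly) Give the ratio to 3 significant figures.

Star Q is more luminous, by a factor of 24.4.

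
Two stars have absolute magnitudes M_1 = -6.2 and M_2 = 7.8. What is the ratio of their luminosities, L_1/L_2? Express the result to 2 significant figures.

L_1/L_2 ≈ 400000

ΔM = M_1 − M_2 = -14.0
L_1/L_2 = 10^(−0.4 ΔM) = 10^5.600 = 398100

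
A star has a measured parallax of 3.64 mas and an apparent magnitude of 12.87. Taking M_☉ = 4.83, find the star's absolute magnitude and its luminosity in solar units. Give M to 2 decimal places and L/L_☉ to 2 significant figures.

d = 1/p = 1000/3.64 mas = 274.7 pc
M = m − 5 log₁₀ d + 5 = 12.87 − 5·2.4389 + 5 = 5.676
M − M_☉ = 5.676 − 4.83 = 0.846
L/L_☉ = 10^(−0.4 × 0.846) = 0.4590

M ≈ 5.68; L/L_☉ ≈ 0.46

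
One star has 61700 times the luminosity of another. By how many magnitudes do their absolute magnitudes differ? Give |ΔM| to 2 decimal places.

|ΔM| ≈ 11.98

Pogson: ΔM = −2.5 log₁₀(ratio) = −2.5 log₁₀(61700) = −2.5 × 4.7903 = -11.976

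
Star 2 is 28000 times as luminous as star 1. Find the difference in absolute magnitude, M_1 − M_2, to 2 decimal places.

Pogson: ΔM = −2.5 log₁₀(ratio) = −2.5 log₁₀(28000) = −2.5 × 4.4472 = -11.118
Star 2 is brighter so has the smaller magnitude: M_1 − M_2 is positive.

M_1 − M_2 ≈ 11.12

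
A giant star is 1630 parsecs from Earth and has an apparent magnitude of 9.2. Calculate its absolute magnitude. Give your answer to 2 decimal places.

5 log₁₀(d/10 pc) = 5 log₁₀(1630) − 5 = 11.061
M = m − 5 log₁₀(d/10) = 9.2 − 11.061 = -1.861

M ≈ -1.86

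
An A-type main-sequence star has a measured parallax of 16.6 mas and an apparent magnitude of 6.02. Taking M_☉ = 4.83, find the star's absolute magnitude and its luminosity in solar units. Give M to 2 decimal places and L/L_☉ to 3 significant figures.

M ≈ 2.12; L/L_☉ ≈ 12.1

d = 1/p = 1000/16.6 mas = 60.24 pc
M = m − 5 log₁₀ d + 5 = 6.02 − 5·1.7799 + 5 = 2.121
M − M_☉ = 2.121 − 4.83 = -2.709
L/L_☉ = 10^(−0.4 × -2.709) = 12.13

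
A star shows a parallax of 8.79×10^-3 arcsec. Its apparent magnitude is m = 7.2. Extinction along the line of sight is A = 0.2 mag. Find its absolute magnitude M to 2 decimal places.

d = 1/p = 1/8.79×10^-3″ = 113.8 pc
5 log₁₀(d/10 pc) = 5 log₁₀(113.8) − 5 = 5.280
M = m − 5 log₁₀(d/10) − A = 7.2 − 5.280 − 0.2 = 1.720

M ≈ 1.72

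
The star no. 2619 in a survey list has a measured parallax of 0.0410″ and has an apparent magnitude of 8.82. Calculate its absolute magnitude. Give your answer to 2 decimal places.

M ≈ 6.88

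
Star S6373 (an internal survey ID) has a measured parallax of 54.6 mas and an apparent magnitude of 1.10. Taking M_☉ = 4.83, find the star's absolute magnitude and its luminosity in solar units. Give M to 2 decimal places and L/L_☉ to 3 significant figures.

M ≈ -0.21; L/L_☉ ≈ 104

d = 1/p = 1000/54.6 mas = 18.32 pc
M = m − 5 log₁₀ d + 5 = 1.10 − 5·1.2628 + 5 = -0.214
M − M_☉ = -0.214 − 4.83 = -5.044
L/L_☉ = 10^(−0.4 × -5.044) = 104.1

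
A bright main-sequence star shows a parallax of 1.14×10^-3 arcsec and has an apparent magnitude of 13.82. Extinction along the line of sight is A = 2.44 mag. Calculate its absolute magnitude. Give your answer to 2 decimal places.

M ≈ 1.66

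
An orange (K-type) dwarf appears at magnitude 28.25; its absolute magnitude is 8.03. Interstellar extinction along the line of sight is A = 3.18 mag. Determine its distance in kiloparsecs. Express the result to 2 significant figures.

d ≈ 26 kpc

m − M = 5 log₁₀(d/10 pc) + A  ⇒  28.25 − (8.03) − 3.18 = 5 log₁₀(d/10)
17.040 = 5 log₁₀(d/10)
log₁₀ d = (m − M − A)/5 + 1 = 4.4080
d = 10^4.4080 = 25590 pc
= 25.59 kpc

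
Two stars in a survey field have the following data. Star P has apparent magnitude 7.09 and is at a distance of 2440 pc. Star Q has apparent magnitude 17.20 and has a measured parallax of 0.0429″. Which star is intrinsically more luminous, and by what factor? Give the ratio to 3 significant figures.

Star P: M = m − 5 log₁₀ d + 5 = 7.09 − 5·3.3874 + 5 = -4.847
Star Q: d = 1/p = 1/0.0429″ = 23.31 pc
Star Q: M = m − 5 log₁₀ d + 5 = 17.20 − 5·1.3675 + 5 = 15.362
ΔM = M_P − M_Q = -4.847 − (15.362) = -20.209; smaller M is more luminous → Star P.
L ratio = 10^(0.4 |ΔM|) = 10^8.084 = 1.213×10^8

Star P is more luminous, by a factor of 1.21×10^8.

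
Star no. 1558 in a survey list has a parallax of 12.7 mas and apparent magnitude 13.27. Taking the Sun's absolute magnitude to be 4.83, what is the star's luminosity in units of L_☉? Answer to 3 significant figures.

d = 1/p = 1000/12.7 mas = 78.74 pc
M = m − 5 log₁₀ d + 5 = 13.27 − 5·1.8962 + 5 = 8.789
M − M_☉ = 8.789 − 4.83 = 3.959
L/L_☉ = 10^(−0.4 × 3.959) = 0.02609

L/L_☉ ≈ 0.0261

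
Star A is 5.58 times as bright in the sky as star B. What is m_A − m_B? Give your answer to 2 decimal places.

Pogson: Δm = −2.5 log₁₀(ratio) = −2.5 log₁₀(5.58) = −2.5 × 0.7466 = -1.867
Star A is brighter, so it has the smaller magnitude: the difference is negative.

m_A − m_B ≈ -1.87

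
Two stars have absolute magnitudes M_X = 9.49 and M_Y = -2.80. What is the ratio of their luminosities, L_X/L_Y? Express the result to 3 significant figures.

ΔM = M_X − M_Y = 12.29
L_X/L_Y = 10^(−0.4 ΔM) = 10^-4.916 = 1.213×10^-5

L_X/L_Y ≈ 1.21×10^-5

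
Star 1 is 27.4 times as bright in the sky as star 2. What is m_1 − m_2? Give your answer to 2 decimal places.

m_1 − m_2 ≈ -3.59

Pogson: Δm = −2.5 log₁₀(ratio) = −2.5 log₁₀(27.4) = −2.5 × 1.4378 = -3.594
Star 1 is brighter, so it has the smaller magnitude: the difference is negative.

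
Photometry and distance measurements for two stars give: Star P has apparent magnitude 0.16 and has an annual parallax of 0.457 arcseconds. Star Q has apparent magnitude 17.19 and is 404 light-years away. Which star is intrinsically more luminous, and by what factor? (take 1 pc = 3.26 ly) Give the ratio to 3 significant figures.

Star P: d = 1/p = 1/0.457″ = 2.188 pc
Star P: M = m − 5 log₁₀ d + 5 = 0.16 − 5·0.3401 + 5 = 3.460
Star Q: d = 404 ly / 3.26 = 123.9 pc
Star Q: M = m − 5 log₁₀ d + 5 = 17.19 − 5·2.0932 + 5 = 11.724
ΔM = M_P − M_Q = 3.460 − (11.724) = -8.265; smaller M is more luminous → Star P.
L ratio = 10^(0.4 |ΔM|) = 10^3.306 = 2022

Star P is more luminous, by a factor of 2020.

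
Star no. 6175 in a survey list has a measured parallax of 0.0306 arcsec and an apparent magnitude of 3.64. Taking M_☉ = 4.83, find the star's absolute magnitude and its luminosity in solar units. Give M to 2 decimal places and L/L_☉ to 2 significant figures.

M ≈ 1.07; L/L_☉ ≈ 32

d = 1/p = 1/0.0306″ = 32.68 pc
M = m − 5 log₁₀ d + 5 = 3.64 − 5·1.5143 + 5 = 1.069
M − M_☉ = 1.069 − 4.83 = -3.761
L/L_☉ = 10^(−0.4 × -3.761) = 31.96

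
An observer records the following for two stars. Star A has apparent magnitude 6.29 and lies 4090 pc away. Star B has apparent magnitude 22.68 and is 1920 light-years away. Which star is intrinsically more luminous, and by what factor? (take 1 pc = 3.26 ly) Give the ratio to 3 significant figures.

Star A is more luminous, by a factor of 1.73×10^8.

Star A: M = m − 5 log₁₀ d + 5 = 6.29 − 5·3.6117 + 5 = -6.769
Star B: d = 1920 ly / 3.26 = 589.0 pc
Star B: M = m − 5 log₁₀ d + 5 = 22.68 − 5·2.7701 + 5 = 13.830
ΔM = M_A − M_B = -6.769 − (13.830) = -20.598; smaller M is more luminous → Star A.
L ratio = 10^(0.4 |ΔM|) = 10^8.239 = 1.735×10^8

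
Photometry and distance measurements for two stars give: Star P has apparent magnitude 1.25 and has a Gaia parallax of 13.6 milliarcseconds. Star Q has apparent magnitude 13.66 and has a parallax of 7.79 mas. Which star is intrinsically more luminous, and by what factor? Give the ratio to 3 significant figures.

Star P is more luminous, by a factor of 30200.

Star P: p = 13.6 mas = 0.0136″ → d = 1/p = 73.53 pc
Star P: M = m − 5 log₁₀ d + 5 = 1.25 − 5·1.8665 + 5 = -3.082
Star Q: p = 7.79 mas = 7.79×10^-3″ → d = 1/p = 128.4 pc
Star Q: M = m − 5 log₁₀ d + 5 = 13.66 − 5·2.1085 + 5 = 8.118
ΔM = M_P − M_Q = -3.082 − (8.118) = -11.200; smaller M is more luminous → Star P.
L ratio = 10^(0.4 |ΔM|) = 10^4.480 = 30200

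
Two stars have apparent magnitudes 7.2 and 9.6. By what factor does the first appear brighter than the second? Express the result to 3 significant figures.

Magnitude difference = -2.4
Flux ratio = 10^(−0.4 Δm) = 10^(−0.4 × -2.4) = 10^0.960 = 9.120

9.12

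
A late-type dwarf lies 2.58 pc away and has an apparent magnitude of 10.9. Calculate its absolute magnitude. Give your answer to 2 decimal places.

M ≈ 13.84

5 log₁₀(d/10 pc) = 5 log₁₀(2.580) − 5 = -2.942
M = m − 5 log₁₀(d/10) = 10.9 + 2.942 = 13.842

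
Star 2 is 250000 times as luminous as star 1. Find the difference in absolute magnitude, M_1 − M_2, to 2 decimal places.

M_1 − M_2 ≈ 13.49

Pogson: ΔM = −2.5 log₁₀(ratio) = −2.5 log₁₀(250000) = −2.5 × 5.3979 = -13.495
Star 2 is brighter so has the smaller magnitude: M_1 − M_2 is positive.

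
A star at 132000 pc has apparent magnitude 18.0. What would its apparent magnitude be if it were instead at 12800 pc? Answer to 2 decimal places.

Flux ∝ 1/d², so Δm = 5 log₁₀(d₂/d₁) = 5 log₁₀(12800/132000) = -5.067
m₂ = m₁ + Δm = 18.0 + (-5.067) = 12.933

m ≈ 12.93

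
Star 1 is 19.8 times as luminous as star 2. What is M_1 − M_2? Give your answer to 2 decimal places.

Pogson: ΔM = −2.5 log₁₀(ratio) = −2.5 log₁₀(19.8) = −2.5 × 1.2967 = -3.242
Star 1 is brighter, so it has the smaller magnitude: the difference is negative.

M_1 − M_2 ≈ -3.24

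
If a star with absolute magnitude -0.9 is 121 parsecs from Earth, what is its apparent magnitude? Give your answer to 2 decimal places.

m = M + 5 log₁₀ d − 5 = -0.9 + 5·2.0828 − 5 = 4.514

m ≈ 4.51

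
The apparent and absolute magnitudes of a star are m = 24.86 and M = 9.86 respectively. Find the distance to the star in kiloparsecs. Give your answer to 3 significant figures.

d ≈ 10.0 kpc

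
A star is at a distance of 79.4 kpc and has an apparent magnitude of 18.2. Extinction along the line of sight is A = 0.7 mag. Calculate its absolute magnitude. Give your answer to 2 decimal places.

M ≈ -2.00

d = 79.4 kpc = 79400 pc
5 log₁₀(d/10 pc) = 5 log₁₀(79400) − 5 = 19.499
M = m − 5 log₁₀(d/10) − A = 18.2 − 19.499 − 0.7 = -1.999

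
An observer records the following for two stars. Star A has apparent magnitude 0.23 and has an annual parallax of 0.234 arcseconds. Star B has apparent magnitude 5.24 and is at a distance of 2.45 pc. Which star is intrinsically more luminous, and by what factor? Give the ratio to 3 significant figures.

Star A is more luminous, by a factor of 307.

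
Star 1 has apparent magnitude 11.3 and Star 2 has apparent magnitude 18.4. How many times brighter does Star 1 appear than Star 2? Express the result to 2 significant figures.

690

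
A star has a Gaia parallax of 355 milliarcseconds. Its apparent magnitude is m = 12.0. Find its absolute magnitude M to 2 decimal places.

M ≈ 14.75

p = 355 mas = 0.355″ → d = 1/p = 2.817 pc
5 log₁₀(d/10 pc) = 5 log₁₀(2.817) − 5 = -2.751
M = m − 5 log₁₀(d/10) = 12.0 + 2.751 = 14.751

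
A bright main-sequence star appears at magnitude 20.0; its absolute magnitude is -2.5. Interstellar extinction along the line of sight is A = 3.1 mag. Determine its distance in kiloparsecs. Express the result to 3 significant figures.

d ≈ 75.9 kpc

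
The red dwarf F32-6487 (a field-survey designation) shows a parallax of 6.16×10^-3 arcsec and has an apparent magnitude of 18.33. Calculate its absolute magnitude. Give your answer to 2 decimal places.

d = 1/p = 1/6.16×10^-3″ = 162.3 pc
5 log₁₀(d/10 pc) = 5 log₁₀(162.3) − 5 = 6.052
M = m − 5 log₁₀(d/10) = 18.33 − 6.052 = 12.278

M ≈ 12.28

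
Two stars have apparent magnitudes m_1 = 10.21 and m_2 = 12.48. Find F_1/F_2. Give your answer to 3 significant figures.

F_1/F_2 ≈ 8.09

Magnitude difference = -2.27
Flux ratio = 10^(−0.4 Δm) = 10^(−0.4 × -2.27) = 10^0.908 = 8.091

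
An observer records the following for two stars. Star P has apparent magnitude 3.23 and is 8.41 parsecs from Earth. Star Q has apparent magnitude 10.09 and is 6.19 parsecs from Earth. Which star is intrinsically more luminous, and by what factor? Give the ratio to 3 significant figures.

Star P is more luminous, by a factor of 1020.

Star P: M = m − 5 log₁₀ d + 5 = 3.23 − 5·0.9248 + 5 = 3.606
Star Q: M = m − 5 log₁₀ d + 5 = 10.09 − 5·0.7917 + 5 = 11.132
ΔM = M_P − M_Q = 3.606 − (11.132) = -7.526; smaller M is more luminous → Star P.
L ratio = 10^(0.4 |ΔM|) = 10^3.010 = 1024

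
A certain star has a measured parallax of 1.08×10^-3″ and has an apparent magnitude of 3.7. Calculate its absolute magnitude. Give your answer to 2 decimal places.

d = 1/p = 1/1.08×10^-3″ = 925.9 pc
5 log₁₀(d/10 pc) = 5 log₁₀(925.9) − 5 = 9.833
M = m − 5 log₁₀(d/10) = 3.7 − 9.833 = -6.133

M ≈ -6.13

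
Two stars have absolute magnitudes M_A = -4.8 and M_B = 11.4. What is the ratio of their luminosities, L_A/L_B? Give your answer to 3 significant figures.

L_A/L_B ≈ 3.02×10^6

ΔM = M_A − M_B = -16.2
L_A/L_B = 10^(−0.4 ΔM) = 10^6.480 = 3.020×10^6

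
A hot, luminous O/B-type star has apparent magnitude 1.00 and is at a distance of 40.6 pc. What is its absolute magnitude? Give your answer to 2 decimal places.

M ≈ -2.04

5 log₁₀(d/10 pc) = 5 log₁₀(40.60) − 5 = 3.043
M = m − 5 log₁₀(d/10) = 1.00 − 3.043 = -2.043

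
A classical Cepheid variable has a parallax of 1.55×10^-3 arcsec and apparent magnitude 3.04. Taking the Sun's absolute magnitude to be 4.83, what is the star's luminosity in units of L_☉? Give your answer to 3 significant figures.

L/L_☉ ≈ 21600

d = 1/p = 1/1.55×10^-3″ = 645.2 pc
M = m − 5 log₁₀ d + 5 = 3.04 − 5·2.8097 + 5 = -6.008
M − M_☉ = -6.008 − 4.83 = -10.838
L/L_☉ = 10^(−0.4 × -10.838) = 21640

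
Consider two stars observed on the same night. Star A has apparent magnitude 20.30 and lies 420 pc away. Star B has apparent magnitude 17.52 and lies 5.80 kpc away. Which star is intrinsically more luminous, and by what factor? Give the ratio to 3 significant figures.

Star A: M = m − 5 log₁₀ d + 5 = 20.30 − 5·2.6232 + 5 = 12.184
Star B: d = 5.80 kpc = 5800 pc
Star B: M = m − 5 log₁₀ d + 5 = 17.52 − 5·3.7634 + 5 = 3.703
ΔM = M_A − M_B = 12.184 − (3.703) = 8.481; smaller M is more luminous → Star B.
L ratio = 10^(0.4 |ΔM|) = 10^3.392 = 2468

Star B is more luminous, by a factor of 2470.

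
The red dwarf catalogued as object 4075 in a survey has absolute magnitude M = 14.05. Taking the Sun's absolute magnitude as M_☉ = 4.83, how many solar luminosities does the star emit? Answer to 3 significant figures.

L/L_☉ ≈ 2.05×10^-4

M − M_☉ = 14.05 − 4.83 = 9.220
L/L_☉ = 10^(−0.4 (M − M_☉)) = 10^-3.688 = 2.051×10^-4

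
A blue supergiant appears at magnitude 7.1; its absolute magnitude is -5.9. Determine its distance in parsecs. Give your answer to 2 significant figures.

d ≈ 4000 pc

Distance modulus: m − M = 7.1 − (-5.9) = 13.000
m − M = 5 log₁₀ d − 5
log₁₀ d = (m − M)/5 + 1 = 3.6000
d = 10^3.6000 = 3981 pc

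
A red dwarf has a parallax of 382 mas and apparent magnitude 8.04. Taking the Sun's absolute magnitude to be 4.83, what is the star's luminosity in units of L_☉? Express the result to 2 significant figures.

d = 1/p = 1000/382 mas = 2.618 pc
M = m − 5 log₁₀ d + 5 = 8.04 − 5·0.4179 + 5 = 10.950
M − M_☉ = 10.950 − 4.83 = 6.120
L/L_☉ = 10^(−0.4 × 6.120) = 3.563×10^-3

L/L_☉ ≈ 3.6×10^-3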